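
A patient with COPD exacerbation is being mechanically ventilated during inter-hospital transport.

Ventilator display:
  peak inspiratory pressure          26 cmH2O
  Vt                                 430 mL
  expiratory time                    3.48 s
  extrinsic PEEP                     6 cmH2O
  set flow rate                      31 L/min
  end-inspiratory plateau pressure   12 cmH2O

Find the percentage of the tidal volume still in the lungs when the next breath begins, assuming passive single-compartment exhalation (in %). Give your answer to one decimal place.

Flow: 31 L/min ÷ 60 = 0.5167 L/s.
R = (PIP − Pplat)/V̇ = (26 − 12) / 0.5167 = 14.0/0.5167 = 27.095 cmH2O·s/L.
C = Vt/(Pplat − PEEP) = 430.0 / (12 − 6) = 430.0/6.0 = 71.667 mL/cmH2O.
τ = R × C = 27.095 × 0.07167 L/cmH2O = 1.942 s.
Fraction remaining at end-expiration = e^(−Te/τ) = e^(−3.48/1.942) = 0.1666 → 16.66%.

16.7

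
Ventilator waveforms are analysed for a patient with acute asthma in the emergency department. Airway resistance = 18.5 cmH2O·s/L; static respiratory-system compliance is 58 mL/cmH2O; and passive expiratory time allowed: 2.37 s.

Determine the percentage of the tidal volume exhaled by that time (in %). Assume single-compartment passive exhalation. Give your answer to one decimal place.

τ = R × C = 18.5 × 58 mL/cmH2O = 18.5 × 0.058 L/cmH2O = 1.073 s.
Passive exhalation: V(t)/V₀ = e^(−t/τ) = e^(−2.37/1.073) = 0.1098.
Fraction exhaled = 1 − 0.1098 = 0.8902 → 89.02%.

89.0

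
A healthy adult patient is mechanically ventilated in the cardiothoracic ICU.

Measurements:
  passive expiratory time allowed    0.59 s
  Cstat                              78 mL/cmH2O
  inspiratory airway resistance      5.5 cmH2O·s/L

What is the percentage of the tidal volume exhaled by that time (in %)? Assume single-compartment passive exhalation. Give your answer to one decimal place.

τ = R × C = 5.5 × 78 mL/cmH2O = 5.5 × 0.078 L/cmH2O = 0.429 s.
Passive exhalation: V(t)/V₀ = e^(−t/τ) = e^(−0.59/0.429) = 0.2528.
Fraction exhaled = 1 − 0.2528 = 0.7472 → 74.72%.

74.7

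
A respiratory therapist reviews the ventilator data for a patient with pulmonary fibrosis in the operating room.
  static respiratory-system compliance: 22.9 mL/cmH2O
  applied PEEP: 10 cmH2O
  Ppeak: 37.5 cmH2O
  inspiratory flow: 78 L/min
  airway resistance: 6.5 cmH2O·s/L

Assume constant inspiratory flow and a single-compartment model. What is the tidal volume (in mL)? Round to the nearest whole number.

436

Flow: 78 L/min ÷ 60 = 1.3 L/s.
Equation of motion (constant flow): PIP = Vt/C + R·V̇ + PEEP.
Vt/C = PIP − R·V̇ − PEEP = 37.5 − 8.45 − 10 = 19.05 cmH2O.
Vt = C × 19.05 = 22.9 × 19.05 = 436.25 mL.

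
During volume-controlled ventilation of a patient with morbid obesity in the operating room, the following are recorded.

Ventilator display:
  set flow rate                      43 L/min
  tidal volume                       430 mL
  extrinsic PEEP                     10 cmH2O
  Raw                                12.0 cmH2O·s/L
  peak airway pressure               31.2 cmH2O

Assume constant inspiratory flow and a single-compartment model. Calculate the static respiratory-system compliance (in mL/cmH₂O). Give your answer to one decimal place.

Flow: 43 L/min ÷ 60 = 0.7167 L/s.
Equation of motion (constant flow): PIP = Vt/C + R·V̇ + PEEP.
Vt/C = PIP − R·V̇ − PEEP = 31.2 − 12.0×0.7167 − 10 = 31.2 − 8.6 − 10 = 12.6 cmH2O.
C = Vt / 12.6 = 430 / 12.6 = 34.127 mL/cmH2O.

34.1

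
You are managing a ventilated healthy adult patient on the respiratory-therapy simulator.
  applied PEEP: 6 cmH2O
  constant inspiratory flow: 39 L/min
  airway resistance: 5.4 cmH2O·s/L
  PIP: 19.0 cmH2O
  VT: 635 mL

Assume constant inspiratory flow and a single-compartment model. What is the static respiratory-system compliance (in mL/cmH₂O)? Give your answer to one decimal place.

Flow: 39 L/min ÷ 60 = 0.65 L/s.
Equation of motion (constant flow): PIP = Vt/C + R·V̇ + PEEP.
Vt/C = PIP − R·V̇ − PEEP = 19.0 − 5.4×0.65 − 6 = 19.0 − 3.51 − 6 = 9.49 cmH2O.
C = Vt / 9.49 = 635 / 9.49 = 66.913 mL/cmH2O.

66.9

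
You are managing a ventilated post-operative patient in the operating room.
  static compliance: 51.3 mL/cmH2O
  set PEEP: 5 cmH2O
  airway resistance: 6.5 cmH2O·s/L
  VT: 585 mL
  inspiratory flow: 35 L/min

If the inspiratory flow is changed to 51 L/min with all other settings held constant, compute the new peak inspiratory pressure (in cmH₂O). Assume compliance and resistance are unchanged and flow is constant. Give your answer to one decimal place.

21.9

Flow: 35 L/min ÷ 60 = 0.5833 L/s.
New flow: 51 L/min ÷ 60 = 0.85 L/s.
PIP = Vt/C + R·V̇ + PEEP (constant-flow equation of motion).
Only the resistive term changes: ΔPIP = R × ΔV̇ = 6.5 × (0.85 − 0.5833) = 6.5 × 0.2667 = 1.734 cmH2O.
Original PIP = 585/51.3 + 6.5×0.5833 + 5 = 20.195 cmH2O; new PIP = 20.195 + (1.734) = 21.929 cmH2O.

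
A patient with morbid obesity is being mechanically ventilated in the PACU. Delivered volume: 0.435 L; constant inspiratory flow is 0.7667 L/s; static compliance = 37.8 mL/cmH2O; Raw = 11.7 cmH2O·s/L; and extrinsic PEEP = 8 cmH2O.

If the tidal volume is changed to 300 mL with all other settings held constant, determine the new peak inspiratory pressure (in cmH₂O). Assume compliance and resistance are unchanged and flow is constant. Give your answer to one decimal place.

PIP = Vt/C + R·V̇ + PEEP (constant-flow equation of motion).
Only the elastic term changes: ΔPIP = ΔVt / C = (300 − 435) / 37.8 = -3.571 cmH2O.
Original PIP = 435/37.8 + 11.7×0.7667 + 8 = 28.478 cmH2O; new PIP = 28.478 + (-3.571) = 24.907 cmH2O.

24.9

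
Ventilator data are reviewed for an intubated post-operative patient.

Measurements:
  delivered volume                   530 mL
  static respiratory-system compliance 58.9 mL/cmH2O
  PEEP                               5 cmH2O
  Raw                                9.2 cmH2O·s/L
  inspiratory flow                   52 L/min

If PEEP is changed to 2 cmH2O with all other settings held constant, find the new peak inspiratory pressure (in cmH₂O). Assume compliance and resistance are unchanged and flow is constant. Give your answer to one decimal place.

19.0

Flow: 52 L/min ÷ 60 = 0.8667 L/s.
PIP = Vt/C + R·V̇ + PEEP (constant-flow equation of motion).
Only the baseline term changes: ΔPIP = ΔPEEP = 2 − 5 = -3.0 cmH2O.
Original PIP = 530/58.9 + 9.2×0.8667 + 5 = 21.972 cmH2O; new PIP = 21.972 + (-3.0) = 18.972 cmH2O.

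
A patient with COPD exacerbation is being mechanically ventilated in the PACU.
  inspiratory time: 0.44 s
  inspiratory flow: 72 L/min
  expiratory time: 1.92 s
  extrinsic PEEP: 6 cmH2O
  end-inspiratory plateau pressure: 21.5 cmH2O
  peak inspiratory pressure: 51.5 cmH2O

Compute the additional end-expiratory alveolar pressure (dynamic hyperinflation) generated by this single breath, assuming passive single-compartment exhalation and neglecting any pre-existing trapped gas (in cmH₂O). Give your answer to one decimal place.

Flow: 72 L/min ÷ 60 = 1.2 L/s.
Vt = flow × Ti = 1.2 L/s × 0.44 s × 1000 mL/L = 528.0 mL.
R = (PIP − Pplat)/V̇ = (51.5 − 21.5) / 1.2 = 30.0/1.2 = 25.0 cmH2O·s/L.
C = Vt/(Pplat − PEEP) = 528.0 / (21.5 − 6) = 528.0/15.5 = 34.065 mL/cmH2O.
τ = R × C = 25.0 × 0.03407 L/cmH2O = 0.8518 s.
Fraction remaining = e^(−Te/τ) = e^(−1.92/0.8518) = 0.105; trapped volume = 528.0 × 0.105 = 55.44 mL.
Additional alveolar pressure from trapping ≈ V_trapped / C = 55.44 / 34.065 = 1.627 cmH2O.

1.6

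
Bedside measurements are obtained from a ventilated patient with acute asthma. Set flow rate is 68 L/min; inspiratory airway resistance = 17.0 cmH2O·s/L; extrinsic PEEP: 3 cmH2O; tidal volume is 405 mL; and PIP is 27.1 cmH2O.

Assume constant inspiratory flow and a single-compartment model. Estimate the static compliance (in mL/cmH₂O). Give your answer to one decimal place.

83.8

Flow: 68 L/min ÷ 60 = 1.1333 L/s.
Equation of motion (constant flow): PIP = Vt/C + R·V̇ + PEEP.
Vt/C = PIP − R·V̇ − PEEP = 27.1 − 17.0×1.1333 − 3 = 27.1 − 19.266 − 3 = 4.834 cmH2O.
C = Vt / 4.834 = 405 / 4.834 = 83.782 mL/cmH2O.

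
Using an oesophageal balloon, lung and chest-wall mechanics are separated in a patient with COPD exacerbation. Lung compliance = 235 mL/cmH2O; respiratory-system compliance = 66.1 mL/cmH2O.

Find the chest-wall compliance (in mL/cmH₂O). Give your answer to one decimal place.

92.0

1/Ccw = 1/Crs − 1/CL.
1/Ccw = 1/66.1 − 1/235 = 0.01087.
Ccw = 91.996 mL/cmH2O.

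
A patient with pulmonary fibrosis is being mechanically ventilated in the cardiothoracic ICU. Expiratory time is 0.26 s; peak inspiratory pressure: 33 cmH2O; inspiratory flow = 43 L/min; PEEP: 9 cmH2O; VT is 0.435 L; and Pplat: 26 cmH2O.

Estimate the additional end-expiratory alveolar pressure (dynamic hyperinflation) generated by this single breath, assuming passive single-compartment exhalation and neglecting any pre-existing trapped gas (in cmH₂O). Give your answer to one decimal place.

6.0

Flow: 43 L/min ÷ 60 = 0.7167 L/s.
R = (PIP − Pplat)/V̇ = (33 − 26) / 0.7167 = 7.0/0.7167 = 9.767 cmH2O·s/L.
C = Vt/(Pplat − PEEP) = 435.0 / (26 − 9) = 435.0/17.0 = 25.588 mL/cmH2O.
τ = R × C = 9.767 × 0.02559 L/cmH2O = 0.2499 s.
Fraction remaining = e^(−Te/τ) = e^(−0.26/0.2499) = 0.3533; trapped volume = 435.0 × 0.3533 = 153.69 mL.
Additional alveolar pressure from trapping ≈ V_trapped / C = 153.69 / 25.588 = 6.006 cmH2O.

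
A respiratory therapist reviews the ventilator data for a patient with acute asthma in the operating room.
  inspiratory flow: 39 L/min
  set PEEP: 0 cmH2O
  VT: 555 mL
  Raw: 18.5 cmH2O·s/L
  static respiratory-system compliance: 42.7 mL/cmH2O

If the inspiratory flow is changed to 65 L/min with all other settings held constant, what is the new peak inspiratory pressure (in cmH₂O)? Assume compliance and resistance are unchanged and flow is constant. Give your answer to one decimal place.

Flow: 39 L/min ÷ 60 = 0.65 L/s.
New flow: 65 L/min ÷ 60 = 1.0833 L/s.
PIP = Vt/C + R·V̇ + PEEP (constant-flow equation of motion).
Only the resistive term changes: ΔPIP = R × ΔV̇ = 18.5 × (1.0833 − 0.65) = 18.5 × 0.4333 = 8.016 cmH2O.
Original PIP = 555/42.7 + 18.5×0.65 + 0 = 25.023 cmH2O; new PIP = 25.023 + (8.016) = 33.039 cmH2O.

33.0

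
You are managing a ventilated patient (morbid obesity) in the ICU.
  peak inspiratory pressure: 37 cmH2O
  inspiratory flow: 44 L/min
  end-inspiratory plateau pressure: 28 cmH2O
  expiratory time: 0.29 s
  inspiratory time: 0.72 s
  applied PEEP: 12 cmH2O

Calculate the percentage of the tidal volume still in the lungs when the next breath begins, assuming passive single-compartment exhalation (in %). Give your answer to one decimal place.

Flow: 44 L/min ÷ 60 = 0.7333 L/s.
Vt = flow × Ti = 0.7333 L/s × 0.72 s × 1000 mL/L = 527.98 mL.
R = (PIP − Pplat)/V̇ = (37 − 28) / 0.7333 = 9.0/0.7333 = 12.273 cmH2O·s/L.
C = Vt/(Pplat − PEEP) = 527.98 / (28 − 12) = 527.98/16.0 = 32.999 mL/cmH2O.
τ = R × C = 12.273 × 0.033 L/cmH2O = 0.405 s.
Fraction remaining at end-expiration = e^(−Te/τ) = e^(−0.29/0.405) = 0.4887 → 48.87%.

48.9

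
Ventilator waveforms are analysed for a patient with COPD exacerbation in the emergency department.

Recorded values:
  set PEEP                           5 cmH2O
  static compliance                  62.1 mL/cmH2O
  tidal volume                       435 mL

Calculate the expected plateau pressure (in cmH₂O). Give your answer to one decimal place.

12.0

Pplat = PEEP + Vt / Cstat = 5 + 435 / 62.1 = 5 + 7.005 = 12.005 cmH2O.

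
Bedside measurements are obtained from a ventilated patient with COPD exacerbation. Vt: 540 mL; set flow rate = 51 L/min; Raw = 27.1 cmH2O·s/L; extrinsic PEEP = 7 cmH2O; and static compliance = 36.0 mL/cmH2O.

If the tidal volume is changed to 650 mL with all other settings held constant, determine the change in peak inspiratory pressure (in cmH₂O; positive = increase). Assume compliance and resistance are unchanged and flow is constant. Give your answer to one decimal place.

PIP = Vt/C + R·V̇ + PEEP (constant-flow equation of motion).
Only the elastic term changes: ΔPIP = ΔVt / C = (650 − 540) / 36.0 = 3.056 cmH2O.

3.1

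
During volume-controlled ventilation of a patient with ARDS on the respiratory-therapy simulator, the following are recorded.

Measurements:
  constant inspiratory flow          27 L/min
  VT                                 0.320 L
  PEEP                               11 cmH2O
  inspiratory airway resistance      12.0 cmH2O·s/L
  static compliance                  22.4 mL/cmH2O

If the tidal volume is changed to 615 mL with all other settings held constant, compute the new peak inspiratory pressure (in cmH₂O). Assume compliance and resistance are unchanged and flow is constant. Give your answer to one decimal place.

43.9

Flow: 27 L/min ÷ 60 = 0.45 L/s.
PIP = Vt/C + R·V̇ + PEEP (constant-flow equation of motion).
Only the elastic term changes: ΔPIP = ΔVt / C = (615 − 320) / 22.4 = 13.17 cmH2O.
Original PIP = 320/22.4 + 12.0×0.45 + 11 = 30.686 cmH2O; new PIP = 30.686 + (13.17) = 43.856 cmH2O.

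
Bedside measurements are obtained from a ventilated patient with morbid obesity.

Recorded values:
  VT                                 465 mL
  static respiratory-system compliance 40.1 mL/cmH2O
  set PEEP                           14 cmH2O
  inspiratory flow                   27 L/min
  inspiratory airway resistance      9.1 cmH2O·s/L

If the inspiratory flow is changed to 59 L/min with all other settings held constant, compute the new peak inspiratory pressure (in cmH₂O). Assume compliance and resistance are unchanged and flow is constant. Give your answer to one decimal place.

Flow: 27 L/min ÷ 60 = 0.45 L/s.
New flow: 59 L/min ÷ 60 = 0.9833 L/s.
PIP = Vt/C + R·V̇ + PEEP (constant-flow equation of motion).
Only the resistive term changes: ΔPIP = R × ΔV̇ = 9.1 × (0.9833 − 0.45) = 9.1 × 0.5333 = 4.853 cmH2O.
Original PIP = 465/40.1 + 9.1×0.45 + 14 = 29.691 cmH2O; new PIP = 29.691 + (4.853) = 34.544 cmH2O.

34.5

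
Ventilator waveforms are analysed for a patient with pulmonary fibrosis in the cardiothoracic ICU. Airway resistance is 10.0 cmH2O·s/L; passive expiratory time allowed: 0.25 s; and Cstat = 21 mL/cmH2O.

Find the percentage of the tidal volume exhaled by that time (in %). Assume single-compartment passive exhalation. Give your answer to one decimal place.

69.6

τ = R × C = 10.0 × 21 mL/cmH2O = 10.0 × 0.021 L/cmH2O = 0.21 s.
Passive exhalation: V(t)/V₀ = e^(−t/τ) = e^(−0.25/0.21) = 0.3041.
Fraction exhaled = 1 − 0.3041 = 0.6959 → 69.59%.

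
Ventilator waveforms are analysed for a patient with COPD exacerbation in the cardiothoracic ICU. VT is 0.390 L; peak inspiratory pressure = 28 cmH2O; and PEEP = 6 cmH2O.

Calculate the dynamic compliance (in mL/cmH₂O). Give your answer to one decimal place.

Dynamic compliance = Vt / (PIP − PEEP) = 390 / (28 − 6) = 390 / 22.0 = 17.727 mL/cmH2O.

17.7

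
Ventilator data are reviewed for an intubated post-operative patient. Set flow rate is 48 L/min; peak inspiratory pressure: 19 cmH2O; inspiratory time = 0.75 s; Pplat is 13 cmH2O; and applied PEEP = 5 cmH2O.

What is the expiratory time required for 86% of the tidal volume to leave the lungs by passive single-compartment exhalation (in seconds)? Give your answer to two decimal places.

Flow: 48 L/min ÷ 60 = 0.8 L/s.
Vt = flow × Ti = 0.8 L/s × 0.75 s × 1000 mL/L = 600.0 mL.
R = (PIP − Pplat)/V̇ = (19 − 13) / 0.8 = 6.0/0.8 = 7.5 cmH2O·s/L.
C = Vt/(Pplat − PEEP) = 600.0 / (13 − 5) = 600.0/8.0 = 75.0 mL/cmH2O.
τ = R × C = 7.5 × 0.075 L/cmH2O = 0.5625 s.
t = −τ·ln(1 − 0.86) = −0.5625·ln(0.14) = 1.106 s.

1.11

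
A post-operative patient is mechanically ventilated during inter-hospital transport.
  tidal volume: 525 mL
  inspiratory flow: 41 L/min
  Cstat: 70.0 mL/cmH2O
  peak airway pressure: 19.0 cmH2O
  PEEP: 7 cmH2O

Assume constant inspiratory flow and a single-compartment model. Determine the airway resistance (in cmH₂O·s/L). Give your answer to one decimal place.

Flow: 41 L/min ÷ 60 = 0.6833 L/s.
Equation of motion (constant flow): PIP = Vt/C + R·V̇ + PEEP.
R·V̇ = PIP − Vt/C − PEEP = 19.0 − 525/70.0 − 7 = 19.0 − 7.5 − 7 = 4.5 cmH2O.
R = 4.5 / 0.6833 = 6.586 cmH2O·s/L.

6.6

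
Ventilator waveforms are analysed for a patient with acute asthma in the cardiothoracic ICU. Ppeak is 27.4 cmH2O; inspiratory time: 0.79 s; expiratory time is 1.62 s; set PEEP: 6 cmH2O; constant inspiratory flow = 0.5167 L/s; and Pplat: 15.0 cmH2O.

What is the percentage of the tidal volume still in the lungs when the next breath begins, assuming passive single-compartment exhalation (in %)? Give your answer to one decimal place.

22.6

Vt = flow × Ti = 0.5167 L/s × 0.79 s × 1000 mL/L = 408.19 mL.
R = (PIP − Pplat)/V̇ = (27.4 − 15.0) / 0.5167 = 12.4/0.5167 = 23.998 cmH2O·s/L.
C = Vt/(Pplat − PEEP) = 408.19 / (15.0 − 6) = 408.19/9.0 = 45.354 mL/cmH2O.
τ = R × C = 23.998 × 0.04535 L/cmH2O = 1.088 s.
Fraction remaining at end-expiration = e^(−Te/τ) = e^(−1.62/1.088) = 0.2256 → 22.56%.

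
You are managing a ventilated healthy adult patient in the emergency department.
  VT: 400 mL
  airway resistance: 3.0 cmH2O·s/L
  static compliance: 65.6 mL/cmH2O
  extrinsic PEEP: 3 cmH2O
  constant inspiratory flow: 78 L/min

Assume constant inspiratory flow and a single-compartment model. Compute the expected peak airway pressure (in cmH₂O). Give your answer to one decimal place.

Flow: 78 L/min ÷ 60 = 1.3 L/s.
Equation of motion (constant flow): PIP = Vt/C + R·V̇ + PEEP.
PIP = 400/65.6 + 3.0×1.3 + 3 = 6.098 + 3.9 + 3 = 12.998 cmH2O.

13.0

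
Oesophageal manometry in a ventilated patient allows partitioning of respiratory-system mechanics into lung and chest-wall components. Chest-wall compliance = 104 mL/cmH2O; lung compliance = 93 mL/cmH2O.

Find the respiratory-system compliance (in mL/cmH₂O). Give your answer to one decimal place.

49.1

Lung and chest wall are elastances in series: 1/Crs = 1/CL + 1/Ccw.
1/Crs = 1/93 + 1/104 = 0.02037.
Crs = 49.092 mL/cmH2O.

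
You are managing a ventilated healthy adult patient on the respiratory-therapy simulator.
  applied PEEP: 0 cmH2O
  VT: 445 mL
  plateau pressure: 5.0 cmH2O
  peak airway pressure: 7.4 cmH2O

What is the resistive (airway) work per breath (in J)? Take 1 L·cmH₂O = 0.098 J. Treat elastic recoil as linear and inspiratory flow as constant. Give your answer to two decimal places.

0.10

With constant inspiratory flow the resistive pressure is constant at PIP − Pplat = 7.4 − 5.0 = 2.4 cmH2O, so resistive work = 2.4 × 0.445 = 1.068 L·cmH2O.
× 0.098 J/(L·cmH2O) → 0.1047 J.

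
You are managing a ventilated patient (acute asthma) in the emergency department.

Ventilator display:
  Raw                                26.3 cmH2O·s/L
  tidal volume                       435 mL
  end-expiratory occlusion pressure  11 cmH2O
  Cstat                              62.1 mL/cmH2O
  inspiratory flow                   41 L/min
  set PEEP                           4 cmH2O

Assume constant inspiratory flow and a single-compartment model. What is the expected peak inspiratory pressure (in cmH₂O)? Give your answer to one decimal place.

Flow: 41 L/min ÷ 60 = 0.6833 L/s.
Total PEEP = 11 cmH2O (set 4 + intrinsic 7); this is the baseline alveolar pressure.
Equation of motion (constant flow): PIP = Vt/C + R·V̇ + PEEP.
PIP = 435/62.1 + 26.3×0.6833 + 11 = 7.005 + 17.971 + 11 = 35.976 cmH2O.

36.0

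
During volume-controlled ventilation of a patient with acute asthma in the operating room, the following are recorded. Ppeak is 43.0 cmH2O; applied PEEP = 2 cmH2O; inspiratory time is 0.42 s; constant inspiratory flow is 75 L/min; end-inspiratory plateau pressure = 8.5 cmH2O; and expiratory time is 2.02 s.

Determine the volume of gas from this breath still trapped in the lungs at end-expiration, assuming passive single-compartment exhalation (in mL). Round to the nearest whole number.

212

Flow: 75 L/min ÷ 60 = 1.25 L/s.
Vt = flow × Ti = 1.25 L/s × 0.42 s × 1000 mL/L = 525.0 mL.
R = (PIP − Pplat)/V̇ = (43.0 − 8.5) / 1.25 = 34.5/1.25 = 27.6 cmH2O·s/L.
C = Vt/(Pplat − PEEP) = 525.0 / (8.5 − 2) = 525.0/6.5 = 80.769 mL/cmH2O.
τ = R × C = 27.6 × 0.08077 L/cmH2O = 2.229 s.
Fraction remaining = e^(−Te/τ) = e^(−2.02/2.229) = 0.404.
Trapped volume = 525.0 × 0.404 = 212.1 mL.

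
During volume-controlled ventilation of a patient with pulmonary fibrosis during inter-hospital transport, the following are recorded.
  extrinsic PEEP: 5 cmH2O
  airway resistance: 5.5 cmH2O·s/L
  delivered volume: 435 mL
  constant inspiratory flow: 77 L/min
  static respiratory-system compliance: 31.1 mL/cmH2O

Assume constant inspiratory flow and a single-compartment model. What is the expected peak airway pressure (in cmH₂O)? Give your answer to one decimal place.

26.0

Flow: 77 L/min ÷ 60 = 1.2833 L/s.
Equation of motion (constant flow): PIP = Vt/C + R·V̇ + PEEP.
PIP = 435/31.1 + 5.5×1.2833 + 5 = 13.987 + 7.058 + 5 = 26.045 cmH2O.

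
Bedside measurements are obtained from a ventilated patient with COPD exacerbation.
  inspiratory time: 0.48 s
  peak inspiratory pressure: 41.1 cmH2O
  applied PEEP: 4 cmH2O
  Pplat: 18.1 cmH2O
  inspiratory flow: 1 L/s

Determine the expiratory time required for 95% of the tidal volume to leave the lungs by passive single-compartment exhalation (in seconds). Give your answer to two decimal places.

2.35

Vt = flow × Ti = 1 L/s × 0.48 s × 1000 mL/L = 480.0 mL.
R = (PIP − Pplat)/V̇ = (41.1 − 18.1) / 1 = 23.0/1 = 23.0 cmH2O·s/L.
C = Vt/(Pplat − PEEP) = 480.0 / (18.1 − 4) = 480.0/14.1 = 34.043 mL/cmH2O.
τ = R × C = 23.0 × 0.03404 L/cmH2O = 0.7829 s.
t = −τ·ln(1 − 0.95) = −0.7829·ln(0.05) = 2.345 s.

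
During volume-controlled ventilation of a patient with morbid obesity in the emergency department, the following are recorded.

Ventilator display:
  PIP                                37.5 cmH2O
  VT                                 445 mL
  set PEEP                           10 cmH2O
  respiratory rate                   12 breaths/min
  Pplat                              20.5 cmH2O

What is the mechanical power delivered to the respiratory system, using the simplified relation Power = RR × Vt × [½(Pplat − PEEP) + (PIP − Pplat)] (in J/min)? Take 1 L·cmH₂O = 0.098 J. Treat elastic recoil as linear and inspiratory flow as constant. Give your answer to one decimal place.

Per-breath work = Vt × [½(Pplat−PEEP) + (PIP−Pplat)] = 0.445 × [0.5×10.5 + 17.0] = 0.445 × 22.25 = 9.901 L·cmH2O.
Power = 12 × 9.901 = 118.81 L·cmH2O/min.
× 0.098 J/(L·cmH2O) → 11.643 J/min.

11.6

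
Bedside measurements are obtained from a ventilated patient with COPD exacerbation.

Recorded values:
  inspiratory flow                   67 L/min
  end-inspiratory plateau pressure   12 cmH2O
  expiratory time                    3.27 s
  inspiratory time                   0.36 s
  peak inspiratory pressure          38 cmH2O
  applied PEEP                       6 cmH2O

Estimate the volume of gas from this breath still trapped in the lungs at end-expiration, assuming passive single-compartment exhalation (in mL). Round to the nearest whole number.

Flow: 67 L/min ÷ 60 = 1.1167 L/s.
Vt = flow × Ti = 1.1167 L/s × 0.36 s × 1000 mL/L = 402.01 mL.
R = (PIP − Pplat)/V̇ = (38 − 12) / 1.1167 = 26.0/1.1167 = 23.283 cmH2O·s/L.
C = Vt/(Pplat − PEEP) = 402.01 / (12 − 6) = 402.01/6.0 = 67.002 mL/cmH2O.
τ = R × C = 23.283 × 0.067 L/cmH2O = 1.56 s.
Fraction remaining = e^(−Te/τ) = e^(−3.27/1.56) = 0.1229.
Trapped volume = 402.01 × 0.1229 = 49.407 mL.

49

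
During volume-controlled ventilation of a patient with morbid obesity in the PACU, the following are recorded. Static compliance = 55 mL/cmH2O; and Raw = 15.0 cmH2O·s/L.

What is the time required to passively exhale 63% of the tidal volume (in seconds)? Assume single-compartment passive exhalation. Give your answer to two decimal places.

τ = R × C = 15.0 × 55 mL/cmH2O = 15.0 × 0.055 L/cmH2O = 0.825 s.
Exhaled fraction f = 1 − e^(−t/τ) → t = −τ·ln(1 − f) = −0.825·ln(0.37) = 0.8203 s.

0.82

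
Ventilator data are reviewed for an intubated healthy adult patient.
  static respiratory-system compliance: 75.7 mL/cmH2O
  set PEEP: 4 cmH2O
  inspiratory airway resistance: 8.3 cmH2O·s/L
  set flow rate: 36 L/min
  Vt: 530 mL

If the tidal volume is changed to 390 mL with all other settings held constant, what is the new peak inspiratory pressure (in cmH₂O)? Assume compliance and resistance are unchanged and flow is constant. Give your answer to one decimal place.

14.1

Flow: 36 L/min ÷ 60 = 0.6 L/s.
PIP = Vt/C + R·V̇ + PEEP (constant-flow equation of motion).
Only the elastic term changes: ΔPIP = ΔVt / C = (390 − 530) / 75.7 = -1.849 cmH2O.
Original PIP = 530/75.7 + 8.3×0.6 + 4 = 15.981 cmH2O; new PIP = 15.981 + (-1.849) = 14.132 cmH2O.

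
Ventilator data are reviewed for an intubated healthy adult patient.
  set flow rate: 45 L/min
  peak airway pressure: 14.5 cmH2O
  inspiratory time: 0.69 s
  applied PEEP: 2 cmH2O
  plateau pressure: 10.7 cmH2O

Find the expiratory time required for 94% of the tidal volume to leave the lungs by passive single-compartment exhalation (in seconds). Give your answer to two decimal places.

Flow: 45 L/min ÷ 60 = 0.75 L/s.
Vt = flow × Ti = 0.75 L/s × 0.69 s × 1000 mL/L = 517.5 mL.
R = (PIP − Pplat)/V̇ = (14.5 − 10.7) / 0.75 = 3.8/0.75 = 5.067 cmH2O·s/L.
C = Vt/(Pplat − PEEP) = 517.5 / (10.7 − 2) = 517.5/8.7 = 59.483 mL/cmH2O.
τ = R × C = 5.067 × 0.05948 L/cmH2O = 0.3014 s.
t = −τ·ln(1 − 0.94) = −0.3014·ln(0.06) = 0.848 s.

0.85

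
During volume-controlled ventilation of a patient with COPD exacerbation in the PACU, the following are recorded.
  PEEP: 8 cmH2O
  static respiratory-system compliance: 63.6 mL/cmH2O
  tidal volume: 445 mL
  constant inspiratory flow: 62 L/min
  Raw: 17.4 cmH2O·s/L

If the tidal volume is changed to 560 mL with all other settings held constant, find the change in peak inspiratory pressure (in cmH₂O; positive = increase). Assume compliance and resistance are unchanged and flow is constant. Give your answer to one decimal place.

PIP = Vt/C + R·V̇ + PEEP (constant-flow equation of motion).
Only the elastic term changes: ΔPIP = ΔVt / C = (560 − 445) / 63.6 = 1.808 cmH2O.

1.8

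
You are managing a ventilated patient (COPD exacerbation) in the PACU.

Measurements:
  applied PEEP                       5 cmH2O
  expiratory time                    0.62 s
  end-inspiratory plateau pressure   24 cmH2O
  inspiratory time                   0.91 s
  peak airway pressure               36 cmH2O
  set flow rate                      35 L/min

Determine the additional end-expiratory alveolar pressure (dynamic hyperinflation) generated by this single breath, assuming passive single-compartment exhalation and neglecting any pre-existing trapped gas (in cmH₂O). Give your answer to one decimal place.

6.5

Flow: 35 L/min ÷ 60 = 0.5833 L/s.
Vt = flow × Ti = 0.5833 L/s × 0.91 s × 1000 mL/L = 530.8 mL.
R = (PIP − Pplat)/V̇ = (36 − 24) / 0.5833 = 12.0/0.5833 = 20.573 cmH2O·s/L.
C = Vt/(Pplat − PEEP) = 530.8 / (24 − 5) = 530.8/19.0 = 27.937 mL/cmH2O.
τ = R × C = 20.573 × 0.02794 L/cmH2O = 0.5748 s.
Fraction remaining = e^(−Te/τ) = e^(−0.62/0.5748) = 0.3401; trapped volume = 530.8 × 0.3401 = 180.53 mL.
Additional alveolar pressure from trapping ≈ V_trapped / C = 180.53 / 27.937 = 6.462 cmH2O.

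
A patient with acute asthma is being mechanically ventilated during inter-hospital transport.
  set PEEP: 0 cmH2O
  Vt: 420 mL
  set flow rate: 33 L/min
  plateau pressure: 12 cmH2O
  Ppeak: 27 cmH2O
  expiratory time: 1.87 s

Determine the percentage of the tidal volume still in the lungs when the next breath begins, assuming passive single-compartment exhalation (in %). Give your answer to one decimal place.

14.1

Flow: 33 L/min ÷ 60 = 0.55 L/s.
R = (PIP − Pplat)/V̇ = (27 − 12) / 0.55 = 15.0/0.55 = 27.273 cmH2O·s/L.
C = Vt/(Pplat − PEEP) = 420.0 / (12 − 0) = 420.0/12.0 = 35.0 mL/cmH2O.
τ = R × C = 27.273 × 0.035 L/cmH2O = 0.9546 s.
Fraction remaining at end-expiration = e^(−Te/τ) = e^(−1.87/0.9546) = 0.141 → 14.1%.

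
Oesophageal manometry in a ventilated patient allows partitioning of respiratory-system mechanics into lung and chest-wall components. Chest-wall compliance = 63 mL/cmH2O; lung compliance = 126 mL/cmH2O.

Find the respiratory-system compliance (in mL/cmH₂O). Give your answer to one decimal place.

42.0

Lung and chest wall are elastances in series: 1/Crs = 1/CL + 1/Ccw.
1/Crs = 1/126 + 1/63 = 0.02381.
Crs = 41.999 mL/cmH2O.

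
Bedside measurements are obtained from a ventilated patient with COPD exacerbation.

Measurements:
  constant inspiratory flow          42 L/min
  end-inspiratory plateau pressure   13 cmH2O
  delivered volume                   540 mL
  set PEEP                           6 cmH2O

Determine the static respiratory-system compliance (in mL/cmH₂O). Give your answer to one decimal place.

77.1

Cstat = Vt / (Pplat − PEEP) = 540 / (13 − 6) = 540 / 7.0 = 77.143 mL/cmH2O.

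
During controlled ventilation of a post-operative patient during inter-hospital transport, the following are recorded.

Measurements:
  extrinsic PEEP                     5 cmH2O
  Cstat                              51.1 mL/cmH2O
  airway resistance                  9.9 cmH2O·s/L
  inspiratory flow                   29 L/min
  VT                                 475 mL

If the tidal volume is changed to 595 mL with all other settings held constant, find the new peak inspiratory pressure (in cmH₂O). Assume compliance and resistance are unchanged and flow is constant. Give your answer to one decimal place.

Flow: 29 L/min ÷ 60 = 0.4833 L/s.
PIP = Vt/C + R·V̇ + PEEP (constant-flow equation of motion).
Only the elastic term changes: ΔPIP = ΔVt / C = (595 − 475) / 51.1 = 2.348 cmH2O.
Original PIP = 475/51.1 + 9.9×0.4833 + 5 = 19.08 cmH2O; new PIP = 19.08 + (2.348) = 21.428 cmH2O.

21.4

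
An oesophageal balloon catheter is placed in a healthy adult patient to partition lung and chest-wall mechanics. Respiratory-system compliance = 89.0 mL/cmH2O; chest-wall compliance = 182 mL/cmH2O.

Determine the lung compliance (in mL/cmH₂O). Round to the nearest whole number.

1/CL = 1/Crs − 1/Ccw.
1/CL = 1/89.0 − 1/182 = 0.005741.
CL = 174.19 mL/cmH2O.

174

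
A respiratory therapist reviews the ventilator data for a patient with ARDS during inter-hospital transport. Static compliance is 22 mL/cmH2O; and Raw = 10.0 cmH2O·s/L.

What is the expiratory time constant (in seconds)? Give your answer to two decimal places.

τ = R × C = 10.0 × 22 mL/cmH2O = 10.0 × 0.022 L/cmH2O = 0.22 s.

0.22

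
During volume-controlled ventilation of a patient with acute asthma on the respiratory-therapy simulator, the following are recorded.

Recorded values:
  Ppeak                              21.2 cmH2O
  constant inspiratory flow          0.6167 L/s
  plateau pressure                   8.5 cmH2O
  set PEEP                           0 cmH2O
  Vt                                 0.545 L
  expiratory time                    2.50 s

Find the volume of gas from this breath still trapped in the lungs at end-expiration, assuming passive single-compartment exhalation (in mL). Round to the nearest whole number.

R = (PIP − Pplat)/V̇ = (21.2 − 8.5) / 0.6167 = 12.7/0.6167 = 20.593 cmH2O·s/L.
C = Vt/(Pplat − PEEP) = 545.0 / (8.5 − 0) = 545.0/8.5 = 64.118 mL/cmH2O.
τ = R × C = 20.593 × 0.06412 L/cmH2O = 1.32 s.
Fraction remaining = e^(−Te/τ) = e^(−2.50/1.32) = 0.1505.
Trapped volume = 545.0 × 0.1505 = 82.023 mL.

82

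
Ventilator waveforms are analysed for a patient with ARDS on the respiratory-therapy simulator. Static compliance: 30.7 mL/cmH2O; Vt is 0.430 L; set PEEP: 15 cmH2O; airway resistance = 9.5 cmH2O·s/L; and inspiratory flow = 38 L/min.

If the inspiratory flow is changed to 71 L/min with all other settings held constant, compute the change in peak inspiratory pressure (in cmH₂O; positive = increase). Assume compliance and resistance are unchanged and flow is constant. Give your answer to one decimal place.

5.2

Flow: 38 L/min ÷ 60 = 0.6333 L/s.
New flow: 71 L/min ÷ 60 = 1.1833 L/s.
PIP = Vt/C + R·V̇ + PEEP (constant-flow equation of motion).
Only the resistive term changes: ΔPIP = R × ΔV̇ = 9.5 × (1.1833 − 0.6333) = 9.5 × 0.55 = 5.225 cmH2O.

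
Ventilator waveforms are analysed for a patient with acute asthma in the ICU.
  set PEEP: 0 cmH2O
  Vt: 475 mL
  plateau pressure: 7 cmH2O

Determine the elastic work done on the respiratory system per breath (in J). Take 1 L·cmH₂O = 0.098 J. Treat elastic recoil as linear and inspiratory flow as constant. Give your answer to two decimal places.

Elastic work ≈ ½ × (Pplat − PEEP) × Vt = 0.5 × (7 − 0) × 0.475 L = 0.5 × 7.0 × 0.475 = 1.663 L·cmH2O.
× 0.098 J/(L·cmH2O) → 0.163 J.

0.16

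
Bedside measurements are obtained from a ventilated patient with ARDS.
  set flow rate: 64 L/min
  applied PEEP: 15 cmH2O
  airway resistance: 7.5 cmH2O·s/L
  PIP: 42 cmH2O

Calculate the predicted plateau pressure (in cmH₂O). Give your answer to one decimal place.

Flow: 64 L/min ÷ 60 = 1.0667 L/s.
Pplat = PIP − Raw × flow = 42 − 7.5 × 1.0667 = 42 − 8.0 = 34.0 cmH2O.

34.0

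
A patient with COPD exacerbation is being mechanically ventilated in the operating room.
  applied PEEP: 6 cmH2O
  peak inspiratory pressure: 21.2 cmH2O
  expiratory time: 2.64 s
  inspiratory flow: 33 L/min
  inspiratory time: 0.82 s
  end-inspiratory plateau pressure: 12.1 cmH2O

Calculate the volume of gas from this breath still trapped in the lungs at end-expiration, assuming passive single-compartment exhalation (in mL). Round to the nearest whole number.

52

Flow: 33 L/min ÷ 60 = 0.55 L/s.
Vt = flow × Ti = 0.55 L/s × 0.82 s × 1000 mL/L = 451.0 mL.
R = (PIP − Pplat)/V̇ = (21.2 − 12.1) / 0.55 = 9.1/0.55 = 16.545 cmH2O·s/L.
C = Vt/(Pplat − PEEP) = 451.0 / (12.1 − 6) = 451.0/6.1 = 73.934 mL/cmH2O.
τ = R × C = 16.545 × 0.07393 L/cmH2O = 1.223 s.
Fraction remaining = e^(−Te/τ) = e^(−2.64/1.223) = 0.1155.
Trapped volume = 451.0 × 0.1155 = 52.091 mL.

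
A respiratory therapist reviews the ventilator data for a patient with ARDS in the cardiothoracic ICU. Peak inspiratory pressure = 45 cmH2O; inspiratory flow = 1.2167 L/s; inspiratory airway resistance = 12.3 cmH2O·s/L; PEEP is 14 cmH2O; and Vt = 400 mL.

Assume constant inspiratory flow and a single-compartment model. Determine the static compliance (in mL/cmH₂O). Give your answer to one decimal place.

Equation of motion (constant flow): PIP = Vt/C + R·V̇ + PEEP.
Vt/C = PIP − R·V̇ − PEEP = 45 − 12.3×1.2167 − 14 = 45 − 14.965 − 14 = 16.035 cmH2O.
C = Vt / 16.035 = 400 / 16.035 = 24.945 mL/cmH2O.

24.9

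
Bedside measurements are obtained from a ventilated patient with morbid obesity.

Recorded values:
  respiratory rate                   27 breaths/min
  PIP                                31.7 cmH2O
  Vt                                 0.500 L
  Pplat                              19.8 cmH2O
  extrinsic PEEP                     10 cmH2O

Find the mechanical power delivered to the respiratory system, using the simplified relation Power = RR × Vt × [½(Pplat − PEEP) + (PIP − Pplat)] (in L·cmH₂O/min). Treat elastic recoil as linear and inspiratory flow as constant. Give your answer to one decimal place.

226.8

Per-breath work = Vt × [½(Pplat−PEEP) + (PIP−Pplat)] = 0.500 × [0.5×9.8 + 11.9] = 0.500 × 16.8 = 8.4 L·cmH2O.
Power = 27 × 8.4 = 226.8 L·cmH2O/min.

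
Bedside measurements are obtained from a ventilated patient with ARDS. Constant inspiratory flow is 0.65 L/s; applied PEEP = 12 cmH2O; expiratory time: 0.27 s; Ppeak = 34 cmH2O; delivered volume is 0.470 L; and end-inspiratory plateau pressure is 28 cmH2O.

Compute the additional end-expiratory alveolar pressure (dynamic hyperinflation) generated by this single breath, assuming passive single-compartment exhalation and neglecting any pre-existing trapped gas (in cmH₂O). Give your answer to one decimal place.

5.9

R = (PIP − Pplat)/V̇ = (34 − 28) / 0.65 = 6.0/0.65 = 9.231 cmH2O·s/L.
C = Vt/(Pplat − PEEP) = 470.0 / (28 − 12) = 470.0/16.0 = 29.375 mL/cmH2O.
τ = R × C = 9.231 × 0.02938 L/cmH2O = 0.2712 s.
Fraction remaining = e^(−Te/τ) = e^(−0.27/0.2712) = 0.3695; trapped volume = 470.0 × 0.3695 = 173.67 mL.
Additional alveolar pressure from trapping ≈ V_trapped / C = 173.67 / 29.375 = 5.912 cmH2O.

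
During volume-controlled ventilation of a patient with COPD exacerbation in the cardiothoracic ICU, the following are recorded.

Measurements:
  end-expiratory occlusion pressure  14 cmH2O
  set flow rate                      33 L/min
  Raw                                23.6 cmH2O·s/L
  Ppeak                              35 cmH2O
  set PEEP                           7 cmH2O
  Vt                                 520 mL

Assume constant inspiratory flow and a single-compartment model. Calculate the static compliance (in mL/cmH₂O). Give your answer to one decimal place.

64.8

Flow: 33 L/min ÷ 60 = 0.55 L/s.
Total PEEP = 14 cmH2O (set 7 + intrinsic 7); this is the baseline alveolar pressure.
Equation of motion (constant flow): PIP = Vt/C + R·V̇ + PEEP.
Vt/C = PIP − R·V̇ − PEEP = 35 − 23.6×0.55 − 14 = 35 − 12.98 − 14 = 8.02 cmH2O.
C = Vt / 8.02 = 520 / 8.02 = 64.838 mL/cmH2O.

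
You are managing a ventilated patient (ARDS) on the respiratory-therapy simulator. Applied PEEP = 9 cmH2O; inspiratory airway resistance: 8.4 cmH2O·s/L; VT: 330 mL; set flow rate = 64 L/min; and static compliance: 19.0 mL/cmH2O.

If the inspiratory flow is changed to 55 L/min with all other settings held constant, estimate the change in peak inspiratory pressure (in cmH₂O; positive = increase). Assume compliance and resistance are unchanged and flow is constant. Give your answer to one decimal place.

-1.3

Flow: 64 L/min ÷ 60 = 1.0667 L/s.
New flow: 55 L/min ÷ 60 = 0.9167 L/s.
PIP = Vt/C + R·V̇ + PEEP (constant-flow equation of motion).
Only the resistive term changes: ΔPIP = R × ΔV̇ = 8.4 × (0.9167 − 1.0667) = 8.4 × -0.15 = -1.26 cmH2O.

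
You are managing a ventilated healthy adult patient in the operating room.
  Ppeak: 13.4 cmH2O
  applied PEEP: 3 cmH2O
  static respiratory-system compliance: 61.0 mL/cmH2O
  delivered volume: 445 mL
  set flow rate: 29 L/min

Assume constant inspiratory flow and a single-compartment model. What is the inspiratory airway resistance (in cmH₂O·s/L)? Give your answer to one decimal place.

Flow: 29 L/min ÷ 60 = 0.4833 L/s.
Equation of motion (constant flow): PIP = Vt/C + R·V̇ + PEEP.
R·V̇ = PIP − Vt/C − PEEP = 13.4 − 445/61.0 − 3 = 13.4 − 7.295 − 3 = 3.105 cmH2O.
R = 3.105 / 0.4833 = 6.425 cmH2O·s/L.

6.4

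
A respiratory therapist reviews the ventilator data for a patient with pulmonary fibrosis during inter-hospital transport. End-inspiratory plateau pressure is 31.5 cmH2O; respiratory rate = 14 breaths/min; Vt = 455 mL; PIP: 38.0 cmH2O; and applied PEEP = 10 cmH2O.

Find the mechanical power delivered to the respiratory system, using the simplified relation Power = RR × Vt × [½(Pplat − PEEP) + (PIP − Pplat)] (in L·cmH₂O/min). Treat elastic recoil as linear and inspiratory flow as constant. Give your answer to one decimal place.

109.9

Per-breath work = Vt × [½(Pplat−PEEP) + (PIP−Pplat)] = 0.455 × [0.5×21.5 + 6.5] = 0.455 × 17.25 = 7.849 L·cmH2O.
Power = 14 × 7.849 = 109.89 L·cmH2O/min.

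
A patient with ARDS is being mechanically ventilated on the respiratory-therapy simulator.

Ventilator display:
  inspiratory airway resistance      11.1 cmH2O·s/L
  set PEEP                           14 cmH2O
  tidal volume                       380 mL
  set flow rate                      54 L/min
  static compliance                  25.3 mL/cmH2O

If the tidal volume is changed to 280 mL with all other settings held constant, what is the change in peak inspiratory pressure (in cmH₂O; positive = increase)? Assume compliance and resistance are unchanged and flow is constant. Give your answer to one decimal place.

PIP = Vt/C + R·V̇ + PEEP (constant-flow equation of motion).
Only the elastic term changes: ΔPIP = ΔVt / C = (280 − 380) / 25.3 = -3.953 cmH2O.

-4.0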